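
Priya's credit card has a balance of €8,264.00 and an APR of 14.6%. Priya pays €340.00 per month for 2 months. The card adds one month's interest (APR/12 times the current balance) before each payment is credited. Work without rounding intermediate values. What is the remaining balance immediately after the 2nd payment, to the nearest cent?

€7,782.18

Monthly rate r = 14.6%/12 = 1.21667% = 0.0121667.
Each month: B ← B·(1+r) − €340.00.
Month 1: interest €100.55; balance after payment €8,024.55.
Month 2: interest €97.63; balance after payment €7,782.18.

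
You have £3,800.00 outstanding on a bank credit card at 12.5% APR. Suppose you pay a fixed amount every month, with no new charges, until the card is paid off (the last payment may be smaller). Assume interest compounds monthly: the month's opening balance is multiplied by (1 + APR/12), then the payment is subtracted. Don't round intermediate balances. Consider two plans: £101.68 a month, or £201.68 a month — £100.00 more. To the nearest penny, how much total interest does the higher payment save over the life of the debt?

Monthly rate r = 12.5%/12 = 1.04167% = 0.0104167.
At £101.68/mo: n = ⌈−ln(1 − rB₀/P)/ln(1+r)⌉ = 48 payments (last £59.86); total interest = total paid − £3,800.00 = £1,038.82.
At £201.68/mo: 22 payments (last £17.03); total interest £452.31.
Interest saved = £1,038.82 − £452.31 = £586.51.

£586.51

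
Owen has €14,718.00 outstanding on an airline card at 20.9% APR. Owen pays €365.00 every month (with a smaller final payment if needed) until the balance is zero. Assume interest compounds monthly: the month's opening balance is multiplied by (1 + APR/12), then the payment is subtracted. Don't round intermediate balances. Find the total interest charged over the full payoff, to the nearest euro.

€10,896

Monthly rate r = 20.9%/12 = 1.74167% = 0.0174167.
Payoff takes n = ⌈−ln(1 − rB₀/P)/ln(1+r)⌉ = ⌈70.173⌉ = 71 payments; the last is €63.62.
Total paid = 70·€365.00 + €63.62 = €25,613.62.
Total interest = total paid − principal = €25,613.62 − €14,718.00 = €10,895.62.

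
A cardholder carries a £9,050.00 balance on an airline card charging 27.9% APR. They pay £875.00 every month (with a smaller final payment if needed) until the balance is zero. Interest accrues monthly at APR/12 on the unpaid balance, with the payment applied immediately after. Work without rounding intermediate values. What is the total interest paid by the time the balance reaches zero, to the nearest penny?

Monthly rate r = 27.9%/12 = 2.325% = 0.02325.
Payoff takes n = ⌈−ln(1 − rB₀/P)/ln(1+r)⌉ = ⌈11.967⌉ = 12 payments; the last is £846.81.
Total paid = 11·£875.00 + £846.81 = £10,471.81.
Total interest = total paid − principal = £10,471.81 − £9,050.00 = £1,421.81.

£1,421.81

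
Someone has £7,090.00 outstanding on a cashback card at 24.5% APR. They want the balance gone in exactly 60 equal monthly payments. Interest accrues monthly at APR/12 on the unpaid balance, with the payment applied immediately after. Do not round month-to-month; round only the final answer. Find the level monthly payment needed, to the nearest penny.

Monthly rate r = 24.5%/12 = 2.04167% = 0.0204167.
Level-payment amortization: P = B₀·r / (1 − (1+r)^(−n)) = 7090.00·0.0204167 / (1 − 1.02042^(−60)).
Denominator 1 − (1+r)^(−60) = 0.702595596.
P = 144.754 / 0.702595596 ≈ 206.03.

£206.03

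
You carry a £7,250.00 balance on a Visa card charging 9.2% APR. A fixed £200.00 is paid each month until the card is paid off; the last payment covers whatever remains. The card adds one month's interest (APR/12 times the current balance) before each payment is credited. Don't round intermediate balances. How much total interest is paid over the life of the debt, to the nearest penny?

£1,276.99

Monthly rate r = 9.2%/12 = 0.766667% = 0.00766667.
Payoff takes n = ⌈−ln(1 − rB₀/P)/ln(1+r)⌉ = ⌈42.634⌉ = 43 payments; the last is £126.99.
Total paid = 42·£200.00 + £126.99 = £8,526.99.
Total interest = total paid − principal = £8,526.99 − £7,250.00 = £1,276.99.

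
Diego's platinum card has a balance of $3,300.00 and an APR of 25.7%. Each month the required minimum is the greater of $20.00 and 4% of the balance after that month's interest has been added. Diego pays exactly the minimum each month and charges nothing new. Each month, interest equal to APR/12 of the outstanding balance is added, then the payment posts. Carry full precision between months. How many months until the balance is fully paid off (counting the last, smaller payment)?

133 months

Monthly rate r = 25.7%/12 = 2.14167% = 0.0214167.
While 4% of the post-interest balance exceeds $20.00, each month B ← (B·(1+r))·(1 − 0.04), i.e. B shrinks by the factor (1+r)·0.96 = 0.98056.
This holds for months 1–98. Entering month 99 the balance is $481.93; 4% of the post-interest balance is now below $20.00, so the flat $20.00 minimum applies from here.
From month 99 a fixed $20.00 at rate r clears $481.93 in 35 more payments. Total: 98 + 35 = 133 months.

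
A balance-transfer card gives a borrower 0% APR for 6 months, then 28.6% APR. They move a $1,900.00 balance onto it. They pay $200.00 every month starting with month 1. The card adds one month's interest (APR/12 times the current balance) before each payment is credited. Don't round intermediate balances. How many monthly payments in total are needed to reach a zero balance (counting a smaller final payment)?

Promo months 1–6 at r₀ = 0%/12 = 0; months 7+ at r₁ = 28.6%/12 = 0.0238333.
After month 6 (no interest yet): B = $1,900.00 − 6·$200.00 = $700.00.
Then at r₁ with $200.00/mo: n₂ = −ln(1 − r₁·B/P)/ln(1+r₁) ≈ 3.70 → 4 more payments.

10 payments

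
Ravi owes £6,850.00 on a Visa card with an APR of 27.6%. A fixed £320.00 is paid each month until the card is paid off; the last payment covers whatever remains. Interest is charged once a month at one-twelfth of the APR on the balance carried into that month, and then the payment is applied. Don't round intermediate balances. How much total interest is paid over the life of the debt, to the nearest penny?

£2,690.97

Monthly rate r = 27.6%/12 = 2.3% = 0.023.
Payoff takes n = ⌈−ln(1 − rB₀/P)/ln(1+r)⌉ = ⌈29.814⌉ = 30 payments; the last is £260.97.
Total paid = 29·£320.00 + £260.97 = £9,540.97.
Total interest = total paid − principal = £9,540.97 − £6,850.00 = £2,690.97.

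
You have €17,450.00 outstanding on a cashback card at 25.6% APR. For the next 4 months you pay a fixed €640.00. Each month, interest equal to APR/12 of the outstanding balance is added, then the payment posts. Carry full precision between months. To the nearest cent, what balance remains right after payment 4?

€16,344.31

Monthly rate r = 25.6%/12 = 2.13333% = 0.0213333.
Each month: B ← B·(1+r) − €640.00.
Month 1: interest €372.27; balance after payment €17,182.27.
Month 2: interest €366.56; balance after payment €16,908.82.
Month 3: interest €360.72; balance after payment €16,629.54.
Month 4: interest €354.76; balance after payment €16,344.31.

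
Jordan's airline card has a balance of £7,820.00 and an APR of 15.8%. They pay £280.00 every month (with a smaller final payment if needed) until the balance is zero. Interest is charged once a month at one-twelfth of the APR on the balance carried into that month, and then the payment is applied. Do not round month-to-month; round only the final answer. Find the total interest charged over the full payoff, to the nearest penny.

Monthly rate r = 15.8%/12 = 1.31667% = 0.0131667.
Payoff takes n = ⌈−ln(1 − rB₀/P)/ln(1+r)⌉ = ⌈35.046⌉ = 36 payments; the last is £13.07.
Total paid = 35·£280.00 + £13.07 = £9,813.07.
Total interest = total paid − principal = £9,813.07 − £7,820.00 = £1,993.07.

£1,993.07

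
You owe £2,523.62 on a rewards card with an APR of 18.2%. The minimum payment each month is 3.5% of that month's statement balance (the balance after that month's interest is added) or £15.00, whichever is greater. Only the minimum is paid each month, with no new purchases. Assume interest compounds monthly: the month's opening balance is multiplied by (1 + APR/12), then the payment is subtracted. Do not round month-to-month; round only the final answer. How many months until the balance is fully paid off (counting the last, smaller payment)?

Monthly rate r = 18.2%/12 = 1.51667% = 0.0151667.
While 3.5% of the post-interest balance exceeds £15.00, each month B ← (B·(1+r))·(1 − 0.035), i.e. B shrinks by the factor (1+r)·0.965 = 0.97964.
This holds for months 1–87. Entering month 88 the balance is £421.36; 3.5% of the post-interest balance is now below £15.00, so the flat £15.00 minimum applies from here.
From month 88 a fixed £15.00 at rate r clears £421.36 in 37 more payments. Total: 87 + 37 = 124 months.

124 months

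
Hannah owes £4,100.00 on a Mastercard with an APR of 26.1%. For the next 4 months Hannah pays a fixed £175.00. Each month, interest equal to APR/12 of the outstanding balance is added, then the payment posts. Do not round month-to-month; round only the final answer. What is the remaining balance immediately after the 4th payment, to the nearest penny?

£3,745.34

Monthly rate r = 26.1%/12 = 2.175% = 0.02175.
Each month: B ← B·(1+r) − £175.00.
Month 1: interest £89.18; balance after payment £4,014.18.
Month 2: interest £87.31; balance after payment £3,926.48.
Month 3: interest £85.40; balance after payment £3,836.88.
Month 4: interest £83.45; balance after payment £3,745.34.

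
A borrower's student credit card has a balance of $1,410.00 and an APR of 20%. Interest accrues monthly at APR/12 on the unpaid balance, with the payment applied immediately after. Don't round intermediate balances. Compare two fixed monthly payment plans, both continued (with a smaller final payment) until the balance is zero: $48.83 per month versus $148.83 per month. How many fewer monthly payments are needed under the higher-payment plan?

29 fewer payments

Monthly rate r = 20%/12 = 1.66667% = 0.0166667.
At $48.83/mo: n = ⌈−ln(1 − rB₀/P)/ln(1+r)⌉ = 40 payments (last $34.68); total interest = total paid − $1,410.00 = $529.05.
At $148.83/mo: 11 payments (last $59.37); total interest $137.67.
Payments saved = 40 − 11 = 29.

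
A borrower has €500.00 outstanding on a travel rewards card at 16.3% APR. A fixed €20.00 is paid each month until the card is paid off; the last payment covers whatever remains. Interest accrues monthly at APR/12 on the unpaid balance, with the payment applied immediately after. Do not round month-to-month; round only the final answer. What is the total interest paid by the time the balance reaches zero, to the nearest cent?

€115.04

Monthly rate r = 16.3%/12 = 1.35833% = 0.0135833.
Payoff takes n = ⌈−ln(1 − rB₀/P)/ln(1+r)⌉ = ⌈30.751⌉ = 31 payments; the last is €15.04.
Total paid = 30·€20.00 + €15.04 = €615.04.
Total interest = total paid − principal = €615.04 − €500.00 = €115.04.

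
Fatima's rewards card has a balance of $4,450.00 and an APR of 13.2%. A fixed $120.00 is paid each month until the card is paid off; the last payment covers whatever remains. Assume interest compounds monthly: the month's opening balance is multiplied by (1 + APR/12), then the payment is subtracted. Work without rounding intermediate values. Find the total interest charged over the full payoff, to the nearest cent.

Monthly rate r = 13.2%/12 = 1.1% = 0.011.
Payoff takes n = ⌈−ln(1 − rB₀/P)/ln(1+r)⌉ = ⌈47.908⌉ = 48 payments; the last is $108.98.
Total paid = 47·$120.00 + $108.98 = $5,748.98.
Total interest = total paid − principal = $5,748.98 − $4,450.00 = $1,298.98.

$1,298.98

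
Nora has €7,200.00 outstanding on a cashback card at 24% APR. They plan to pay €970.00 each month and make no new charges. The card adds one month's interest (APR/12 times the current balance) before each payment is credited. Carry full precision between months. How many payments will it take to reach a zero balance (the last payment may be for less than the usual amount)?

Monthly rate r = 24%/12 = 2% = 0.02.
Recurrence: B ← B·(1+r) − €970.00.
Month 1: interest €144.00; balance after payment €6,374.00.
Month 2: interest €127.48; balance after payment €5,531.48.
Closed form: n = −ln(1 − rB₀/P)/ln(1+r) = −ln(0.85155)/ln(1.02) ≈ 8.115, so the balance reaches zero during payment 9.

9 payments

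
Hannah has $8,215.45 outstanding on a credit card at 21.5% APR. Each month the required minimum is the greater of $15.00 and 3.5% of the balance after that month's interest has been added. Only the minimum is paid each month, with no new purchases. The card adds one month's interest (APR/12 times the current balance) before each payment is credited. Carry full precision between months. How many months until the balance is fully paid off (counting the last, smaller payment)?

206 months

Monthly rate r = 21.5%/12 = 1.79167% = 0.0179167.
While 3.5% of the post-interest balance exceeds $15.00, each month B ← (B·(1+r))·(1 − 0.035), i.e. B shrinks by the factor (1+r)·0.965 = 0.98229.
This holds for months 1–167. Entering month 168 the balance is $415.56; 3.5% of the post-interest balance is now below $15.00, so the flat $15.00 minimum applies from here.
From month 168 a fixed $15.00 at rate r clears $415.56 in 39 more payments. Total: 167 + 39 = 206 months.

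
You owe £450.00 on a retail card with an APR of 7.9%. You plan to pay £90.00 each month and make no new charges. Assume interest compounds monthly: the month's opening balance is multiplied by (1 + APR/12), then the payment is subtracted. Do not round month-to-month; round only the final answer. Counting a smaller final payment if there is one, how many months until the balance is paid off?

6 payments

Monthly rate r = 7.9%/12 = 0.658333% = 0.00658333.
Recurrence: B ← B·(1+r) − £90.00.
Month 1: interest £2.96; balance after payment £362.96.
Month 2: interest £2.39; balance after payment £275.35.
Month 3: interest £1.81; balance after payment £187.16.
Month 4: interest £1.23; balance after payment £98.40.
Month 5: interest £0.65; balance after payment £9.04.
Month 6: interest £0.06; balance after payment £0.00.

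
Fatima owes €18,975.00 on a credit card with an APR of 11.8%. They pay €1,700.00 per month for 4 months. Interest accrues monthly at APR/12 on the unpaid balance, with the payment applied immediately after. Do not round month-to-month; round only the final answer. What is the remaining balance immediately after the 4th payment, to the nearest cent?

Monthly rate r = 11.8%/12 = 0.983333% = 0.00983333.
Each month: B ← B·(1+r) − €1,700.00.
Month 1: interest €186.59; balance after payment €17,461.59.
Month 2: interest €171.71; balance after payment €15,933.29.
Month 3: interest €156.68; balance after payment €14,389.97.
Month 4: interest €141.50; balance after payment €12,831.47.

€12,831.47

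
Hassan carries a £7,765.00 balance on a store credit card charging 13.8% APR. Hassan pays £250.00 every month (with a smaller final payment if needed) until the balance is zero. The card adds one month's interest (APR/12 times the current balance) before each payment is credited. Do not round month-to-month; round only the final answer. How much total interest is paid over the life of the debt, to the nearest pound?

Monthly rate r = 13.8%/12 = 1.15% = 0.0115.
Payoff takes n = ⌈−ln(1 − rB₀/P)/ln(1+r)⌉ = ⌈38.647⌉ = 39 payments; the last is £162.11.
Total paid = 38·£250.00 + £162.11 = £9,662.11.
Total interest = total paid − principal = £9,662.11 − £7,765.00 = £1,897.11.

£1,897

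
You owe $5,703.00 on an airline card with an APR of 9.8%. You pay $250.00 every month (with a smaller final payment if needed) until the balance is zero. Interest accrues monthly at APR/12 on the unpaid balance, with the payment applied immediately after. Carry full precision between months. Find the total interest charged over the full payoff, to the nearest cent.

$634.02

Monthly rate r = 9.8%/12 = 0.816667% = 0.00816667.
Payoff takes n = ⌈−ln(1 − rB₀/P)/ln(1+r)⌉ = ⌈25.347⌉ = 26 payments; the last is $87.02.
Total paid = 25·$250.00 + $87.02 = $6,337.02.
Total interest = total paid − principal = $6,337.02 − $5,703.00 = $634.02.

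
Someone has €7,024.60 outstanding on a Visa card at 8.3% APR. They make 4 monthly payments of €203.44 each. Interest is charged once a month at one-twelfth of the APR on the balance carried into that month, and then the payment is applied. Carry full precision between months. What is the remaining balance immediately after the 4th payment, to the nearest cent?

Monthly rate r = 8.3%/12 = 0.691667% = 0.00691667.
Each month: B ← B·(1+r) − €203.44.
Month 1: interest €48.59; balance after payment €6,869.75.
Month 2: interest €47.52; balance after payment €6,713.82.
Month 3: interest €46.44; balance after payment €6,556.82.
Month 4: interest €45.35; balance after payment €6,398.73.

€6,398.73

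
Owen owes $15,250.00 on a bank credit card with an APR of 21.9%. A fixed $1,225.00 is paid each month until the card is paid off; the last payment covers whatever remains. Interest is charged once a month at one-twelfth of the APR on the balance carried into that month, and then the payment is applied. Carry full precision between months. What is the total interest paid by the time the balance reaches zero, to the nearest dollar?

$2,209

Monthly rate r = 21.9%/12 = 1.825% = 0.01825.
Payoff takes n = ⌈−ln(1 − rB₀/P)/ln(1+r)⌉ = ⌈14.251⌉ = 15 payments; the last is $308.95.
Total paid = 14·$1,225.00 + $308.95 = $17,458.95.
Total interest = total paid − principal = $17,458.95 − $15,250.00 = $2,208.95.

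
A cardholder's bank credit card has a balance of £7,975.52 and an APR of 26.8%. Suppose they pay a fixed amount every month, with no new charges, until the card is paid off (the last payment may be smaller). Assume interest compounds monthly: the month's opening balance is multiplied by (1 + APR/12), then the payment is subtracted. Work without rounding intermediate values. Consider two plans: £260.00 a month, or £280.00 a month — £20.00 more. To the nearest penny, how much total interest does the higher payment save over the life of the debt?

£784.80

Monthly rate r = 26.8%/12 = 2.23333% = 0.0223333.
At £260.00/mo: n = ⌈−ln(1 − rB₀/P)/ln(1+r)⌉ = 53 payments (last £81.50); total interest = total paid − £7,975.52 = £5,625.98.
At £280.00/mo: 46 payments (last £216.70); total interest £4,841.18.
Interest saved = £5,625.98 − £4,841.18 = £784.80.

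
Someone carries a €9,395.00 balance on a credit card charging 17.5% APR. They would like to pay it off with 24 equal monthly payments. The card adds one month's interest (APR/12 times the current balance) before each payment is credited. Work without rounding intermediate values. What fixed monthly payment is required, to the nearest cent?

Monthly rate r = 17.5%/12 = 1.45833% = 0.0145833.
Level-payment amortization: P = B₀·r / (1 − (1+r)^(−n)) = 9395.00·0.0145833 / (1 − 1.01458^(−24)).
Denominator 1 − (1+r)^(−24) = 0.29352853.
P = 137.01 / 0.29352853 ≈ 466.77.

€466.77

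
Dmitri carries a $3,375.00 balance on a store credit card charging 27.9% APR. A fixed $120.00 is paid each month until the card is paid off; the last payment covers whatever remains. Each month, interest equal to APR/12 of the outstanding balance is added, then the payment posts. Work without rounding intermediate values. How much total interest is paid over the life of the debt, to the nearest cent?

Monthly rate r = 27.9%/12 = 2.325% = 0.02325.
Payoff takes n = ⌈−ln(1 − rB₀/P)/ln(1+r)⌉ = ⌈46.165⌉ = 47 payments; the last is $19.97.
Total paid = 46·$120.00 + $19.97 = $5,539.97.
Total interest = total paid − principal = $5,539.97 − $3,375.00 = $2,164.97.

$2,164.97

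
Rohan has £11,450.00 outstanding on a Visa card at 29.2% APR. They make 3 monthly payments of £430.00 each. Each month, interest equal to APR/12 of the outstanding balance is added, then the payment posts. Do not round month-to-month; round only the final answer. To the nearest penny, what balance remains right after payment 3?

£10,984.71

Monthly rate r = 29.2%/12 = 2.43333% = 0.0243333.
Each month: B ← B·(1+r) − £430.00.
Month 1: interest £278.62; balance after payment £11,298.62.
Month 2: interest £274.93; balance after payment £11,143.55.
Month 3: interest £271.16; balance after payment £10,984.71.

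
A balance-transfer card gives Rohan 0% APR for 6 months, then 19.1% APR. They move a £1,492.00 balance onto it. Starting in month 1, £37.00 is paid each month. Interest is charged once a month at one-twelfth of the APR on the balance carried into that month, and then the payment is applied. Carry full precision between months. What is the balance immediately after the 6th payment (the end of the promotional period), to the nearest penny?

£1,270.00

Promo months 1–6 at r₀ = 0%/12 = 0; months 7+ at r₁ = 19.1%/12 = 0.0159167.
After month 6 (no interest yet): B = £1,492.00 − 6·£37.00 = £1,270.00.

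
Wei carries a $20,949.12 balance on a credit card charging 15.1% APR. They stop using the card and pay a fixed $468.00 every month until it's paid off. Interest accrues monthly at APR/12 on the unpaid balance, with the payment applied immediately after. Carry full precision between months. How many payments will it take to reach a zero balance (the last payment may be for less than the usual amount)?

67 payments

Monthly rate r = 15.1%/12 = 1.25833% = 0.0125833.
Recurrence: B ← B·(1+r) − $468.00.
Month 1: interest $263.61; balance after payment $20,744.73.
Month 2: interest $261.04; balance after payment $20,537.77.
Closed form: n = −ln(1 − rB₀/P)/ln(1+r) = −ln(0.43673)/ln(1.01258) ≈ 66.249, so the balance reaches zero during payment 67.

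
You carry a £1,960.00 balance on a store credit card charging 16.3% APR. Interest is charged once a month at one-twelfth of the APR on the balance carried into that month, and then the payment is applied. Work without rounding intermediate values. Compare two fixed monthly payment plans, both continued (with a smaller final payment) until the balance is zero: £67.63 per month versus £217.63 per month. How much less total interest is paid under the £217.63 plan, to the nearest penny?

Monthly rate r = 16.3%/12 = 1.35833% = 0.0135833.
At £67.63/mo: n = ⌈−ln(1 − rB₀/P)/ln(1+r)⌉ = 38 payments (last £5.63); total interest = total paid − £1,960.00 = £547.94.
At £217.63/mo: 10 payments (last £146.48); total interest £145.15.
Interest saved = £547.94 − £145.15 = £402.79.

£402.79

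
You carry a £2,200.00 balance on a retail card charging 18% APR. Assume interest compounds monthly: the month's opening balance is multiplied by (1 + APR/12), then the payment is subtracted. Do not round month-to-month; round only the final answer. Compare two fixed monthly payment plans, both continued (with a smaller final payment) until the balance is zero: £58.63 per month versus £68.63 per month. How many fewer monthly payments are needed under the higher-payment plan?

11 fewer payments

Monthly rate r = 18%/12 = 1.5% = 0.015.
At £58.63/mo: n = ⌈−ln(1 − rB₀/P)/ln(1+r)⌉ = 56 payments (last £34.01); total interest = total paid − £2,200.00 = £1,058.66.
At £68.63/mo: 45 payments (last £2.06); total interest £821.78.
Payments saved = 56 − 45 = 11.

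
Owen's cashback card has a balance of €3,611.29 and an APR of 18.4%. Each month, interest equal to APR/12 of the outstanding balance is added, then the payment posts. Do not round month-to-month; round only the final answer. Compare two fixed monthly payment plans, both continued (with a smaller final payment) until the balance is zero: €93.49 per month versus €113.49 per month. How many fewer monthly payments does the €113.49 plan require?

15 fewer payments

Monthly rate r = 18.4%/12 = 1.53333% = 0.0153333.
At €93.49/mo: n = ⌈−ln(1 − rB₀/P)/ln(1+r)⌉ = 59 payments (last €89.81); total interest = total paid − €3,611.29 = €1,900.94.
At €113.49/mo: 44 payments (last €111.36); total interest €1,380.14.
Payments saved = 59 − 44 = 15.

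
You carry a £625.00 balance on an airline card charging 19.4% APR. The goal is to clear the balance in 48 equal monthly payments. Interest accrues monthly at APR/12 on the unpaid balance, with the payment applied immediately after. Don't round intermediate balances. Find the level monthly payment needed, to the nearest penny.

£18.82

Monthly rate r = 19.4%/12 = 1.61667% = 0.0161667.
Level-payment amortization: P = B₀·r / (1 − (1+r)^(−n)) = 625.00·0.0161667 / (1 − 1.01617^(−48)).
Denominator 1 − (1+r)^(−48) = 0.536891601.
P = 10.1042 / 0.536891601 ≈ 18.82.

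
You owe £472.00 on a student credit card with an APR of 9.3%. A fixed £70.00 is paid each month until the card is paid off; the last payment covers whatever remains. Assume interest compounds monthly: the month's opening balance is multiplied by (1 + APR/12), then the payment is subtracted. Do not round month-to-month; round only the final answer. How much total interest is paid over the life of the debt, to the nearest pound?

Monthly rate r = 9.3%/12 = 0.775% = 0.00775.
Payoff takes n = ⌈−ln(1 − rB₀/P)/ln(1+r)⌉ = ⌈6.952⌉ = 7 payments; the last is £66.67.
Total paid = 6·£70.00 + £66.67 = £486.67.
Total interest = total paid − principal = £486.67 − £472.00 = £14.67.

£15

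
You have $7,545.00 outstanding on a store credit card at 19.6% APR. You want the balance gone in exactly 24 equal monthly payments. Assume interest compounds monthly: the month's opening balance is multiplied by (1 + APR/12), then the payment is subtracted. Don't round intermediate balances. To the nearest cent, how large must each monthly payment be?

Monthly rate r = 19.6%/12 = 1.63333% = 0.0163333.
Level-payment amortization: P = B₀·r / (1 − (1+r)^(−n)) = 7545.00·0.0163333 / (1 − 1.01633^(−24)).
Denominator 1 − (1+r)^(−24) = 0.322152609.
P = 123.235 / 0.322152609 ≈ 382.54.

$382.54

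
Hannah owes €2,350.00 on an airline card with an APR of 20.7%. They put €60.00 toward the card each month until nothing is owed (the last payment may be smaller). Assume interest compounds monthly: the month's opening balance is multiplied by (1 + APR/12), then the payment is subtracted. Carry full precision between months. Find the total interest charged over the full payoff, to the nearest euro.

€1,600

Monthly rate r = 20.7%/12 = 1.725% = 0.01725.
Payoff takes n = ⌈−ln(1 − rB₀/P)/ln(1+r)⌉ = ⌈65.828⌉ = 66 payments; the last is €49.77.
Total paid = 65·€60.00 + €49.77 = €3,949.77.
Total interest = total paid − principal = €3,949.77 − €2,350.00 = €1,599.77.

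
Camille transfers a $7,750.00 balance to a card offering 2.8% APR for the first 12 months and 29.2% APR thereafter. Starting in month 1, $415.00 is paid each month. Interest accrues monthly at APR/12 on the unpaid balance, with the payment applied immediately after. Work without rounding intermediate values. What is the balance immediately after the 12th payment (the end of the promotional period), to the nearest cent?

Promo months 1–12 at r₀ = 2.8%/12 = 0.00233333; months 13+ at r₁ = 29.2%/12 = 0.0243333.
After month 12: iterate B ← B·(1+r₀) − $415.00 for 12 months → $2,925.40.

$2,925.40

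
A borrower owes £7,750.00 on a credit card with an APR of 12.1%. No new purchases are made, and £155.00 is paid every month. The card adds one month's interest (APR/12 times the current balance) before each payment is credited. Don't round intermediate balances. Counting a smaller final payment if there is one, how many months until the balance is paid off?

Monthly rate r = 12.1%/12 = 1.00833% = 0.0100833.
Recurrence: B ← B·(1+r) − £155.00.
Month 1: interest £78.15; balance after payment £7,673.15.
Month 2: interest £77.37; balance after payment £7,595.52.
Closed form: n = −ln(1 − rB₀/P)/ln(1+r) = −ln(0.49583)/ln(1.01008) ≈ 69.922, so the balance reaches zero during payment 70.

70 months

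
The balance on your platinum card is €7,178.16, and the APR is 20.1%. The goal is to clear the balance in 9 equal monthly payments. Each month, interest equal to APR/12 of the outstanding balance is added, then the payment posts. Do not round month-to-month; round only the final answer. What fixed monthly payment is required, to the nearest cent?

€865.85

Monthly rate r = 20.1%/12 = 1.675% = 0.01675.
Level-payment amortization: P = B₀·r / (1 − (1+r)^(−n)) = 7178.16·0.01675 / (1 − 1.01675^(−9)).
Denominator 1 − (1+r)^(−9) = 0.138862761.
P = 120.234 / 0.138862761 ≈ 865.85.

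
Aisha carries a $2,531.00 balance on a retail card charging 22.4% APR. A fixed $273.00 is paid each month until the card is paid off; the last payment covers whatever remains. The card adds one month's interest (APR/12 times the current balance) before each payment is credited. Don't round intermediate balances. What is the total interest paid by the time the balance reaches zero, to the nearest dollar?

$274

Monthly rate r = 22.4%/12 = 1.86667% = 0.0186667.
Payoff takes n = ⌈−ln(1 − rB₀/P)/ln(1+r)⌉ = ⌈10.275⌉ = 11 payments; the last is $75.45.
Total paid = 10·$273.00 + $75.45 = $2,805.45.
Total interest = total paid − principal = $2,805.45 − $2,531.00 = $274.45.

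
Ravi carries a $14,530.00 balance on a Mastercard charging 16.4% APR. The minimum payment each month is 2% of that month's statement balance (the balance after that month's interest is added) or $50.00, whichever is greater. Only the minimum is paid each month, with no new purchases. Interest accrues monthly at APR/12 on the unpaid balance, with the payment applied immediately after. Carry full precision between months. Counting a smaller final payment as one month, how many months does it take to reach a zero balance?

Monthly rate r = 16.4%/12 = 1.36667% = 0.0136667.
While 2% of the post-interest balance exceeds $50.00, each month B ← (B·(1+r))·(1 − 0.02), i.e. B shrinks by the factor (1+r)·0.98 = 0.99339.
This holds for months 1–268. Entering month 269 the balance is $2,459.00; 2% of the post-interest balance is now below $50.00, so the flat $50.00 minimum applies from here.
From month 269 a fixed $50.00 at rate r clears $2,459.00 in 83 more payments. Total: 268 + 83 = 351 months.

351 months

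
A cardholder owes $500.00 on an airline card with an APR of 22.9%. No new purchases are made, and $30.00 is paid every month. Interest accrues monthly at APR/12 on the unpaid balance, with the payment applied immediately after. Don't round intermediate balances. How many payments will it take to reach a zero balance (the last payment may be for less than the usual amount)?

Monthly rate r = 22.9%/12 = 1.90833% = 0.0190833.
Recurrence: B ← B·(1+r) − $30.00.
Month 1: interest $9.54; balance after payment $479.54.
Month 2: interest $9.15; balance after payment $458.69.
Closed form: n = −ln(1 − rB₀/P)/ln(1+r) = −ln(0.68194)/ln(1.01908) ≈ 20.251, so the balance reaches zero during payment 21.

21 months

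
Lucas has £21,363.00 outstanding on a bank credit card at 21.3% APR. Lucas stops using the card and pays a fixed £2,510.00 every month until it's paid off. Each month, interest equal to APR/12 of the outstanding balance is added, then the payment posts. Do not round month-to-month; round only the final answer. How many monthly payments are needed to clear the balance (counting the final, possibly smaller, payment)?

Monthly rate r = 21.3%/12 = 1.775% = 0.01775.
Recurrence: B ← B·(1+r) − £2,510.00.
Month 1: interest £379.19; balance after payment £19,232.19.
Month 2: interest £341.37; balance after payment £17,063.56.
Closed form: n = −ln(1 − rB₀/P)/ln(1+r) = −ln(0.84893)/ln(1.01775) ≈ 9.309, so the balance reaches zero during payment 10.

10 payments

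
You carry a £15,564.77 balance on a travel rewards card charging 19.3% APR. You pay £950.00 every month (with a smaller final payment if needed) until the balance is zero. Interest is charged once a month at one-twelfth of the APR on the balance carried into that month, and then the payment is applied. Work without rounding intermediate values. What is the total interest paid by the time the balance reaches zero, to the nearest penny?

£2,647.42

Monthly rate r = 19.3%/12 = 1.60833% = 0.0160833.
Payoff takes n = ⌈−ln(1 − rB₀/P)/ln(1+r)⌉ = ⌈19.170⌉ = 20 payments; the last is £162.19.
Total paid = 19·£950.00 + £162.19 = £18,212.19.
Total interest = total paid − principal = £18,212.19 − £15,564.77 = £2,647.42.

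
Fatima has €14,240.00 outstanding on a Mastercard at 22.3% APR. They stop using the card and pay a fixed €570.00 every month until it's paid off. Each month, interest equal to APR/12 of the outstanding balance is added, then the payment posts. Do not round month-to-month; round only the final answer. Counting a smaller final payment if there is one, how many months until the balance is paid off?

Monthly rate r = 22.3%/12 = 1.85833% = 0.0185833.
Recurrence: B ← B·(1+r) − €570.00.
Month 1: interest €264.63; balance after payment €13,934.63.
Month 2: interest €258.95; balance after payment €13,623.58.
Closed form: n = −ln(1 − rB₀/P)/ln(1+r) = −ln(0.53574)/ln(1.01858) ≈ 33.895, so the balance reaches zero during payment 34.

34 payments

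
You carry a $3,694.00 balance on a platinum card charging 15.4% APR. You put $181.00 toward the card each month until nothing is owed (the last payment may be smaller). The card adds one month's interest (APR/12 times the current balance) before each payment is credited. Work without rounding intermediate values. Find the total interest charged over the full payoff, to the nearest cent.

$616.87

Monthly rate r = 15.4%/12 = 1.28333% = 0.0128333.
Payoff takes n = ⌈−ln(1 − rB₀/P)/ln(1+r)⌉ = ⌈23.816⌉ = 24 payments; the last is $147.87.
Total paid = 23·$181.00 + $147.87 = $4,310.87.
Total interest = total paid − principal = $4,310.87 − $3,694.00 = $616.87.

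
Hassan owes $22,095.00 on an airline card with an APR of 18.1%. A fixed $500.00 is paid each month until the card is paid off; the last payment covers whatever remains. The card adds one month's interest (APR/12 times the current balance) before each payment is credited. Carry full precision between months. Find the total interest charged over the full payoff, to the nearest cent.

Monthly rate r = 18.1%/12 = 1.50833% = 0.0150833.
Payoff takes n = ⌈−ln(1 − rB₀/P)/ln(1+r)⌉ = ⌈73.357⌉ = 74 payments; the last is $179.47.
Total paid = 73·$500.00 + $179.47 = $36,679.47.
Total interest = total paid − principal = $36,679.47 − $22,095.00 = $14,584.47.

$14,584.47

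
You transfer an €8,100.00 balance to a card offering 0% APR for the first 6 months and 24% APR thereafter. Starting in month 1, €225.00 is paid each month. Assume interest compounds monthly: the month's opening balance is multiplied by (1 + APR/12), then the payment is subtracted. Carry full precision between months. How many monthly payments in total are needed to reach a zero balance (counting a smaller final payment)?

53 payments

Promo months 1–6 at r₀ = 0%/12 = 0; months 7+ at r₁ = 24%/12 = 0.02.
After month 6 (no interest yet): B = €8,100.00 − 6·€225.00 = €6,750.00.
Then at r₁ with €225.00/mo: n₂ = −ln(1 − r₁·B/P)/ln(1+r₁) ≈ 46.27 → 47 more payments.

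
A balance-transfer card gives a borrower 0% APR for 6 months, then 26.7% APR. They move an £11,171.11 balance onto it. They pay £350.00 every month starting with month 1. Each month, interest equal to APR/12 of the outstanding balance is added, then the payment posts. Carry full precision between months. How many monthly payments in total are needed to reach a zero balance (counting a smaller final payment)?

46 months

Promo months 1–6 at r₀ = 0%/12 = 0; months 7+ at r₁ = 26.7%/12 = 0.02225.
After month 6 (no interest yet): B = £11,171.11 − 6·£350.00 = £9,071.11.
Then at r₁ with £350.00/mo: n₂ = −ln(1 − r₁·B/P)/ln(1+r₁) ≈ 39.06 → 40 more payments.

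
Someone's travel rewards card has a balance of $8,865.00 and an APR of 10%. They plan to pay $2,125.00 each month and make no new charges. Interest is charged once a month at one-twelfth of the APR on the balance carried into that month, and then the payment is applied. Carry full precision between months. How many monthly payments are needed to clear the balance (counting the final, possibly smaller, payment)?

Monthly rate r = 10%/12 = 0.833333% = 0.00833333.
Recurrence: B ← B·(1+r) − $2,125.00.
Month 1: interest $73.88; balance after payment $6,813.88.
Month 2: interest $56.78; balance after payment $4,745.66.
Month 3: interest $39.55; balance after payment $2,660.20.
Month 4: interest $22.17; balance after payment $557.37.
Month 5: interest $4.64; balance after payment $0.00.

5 payments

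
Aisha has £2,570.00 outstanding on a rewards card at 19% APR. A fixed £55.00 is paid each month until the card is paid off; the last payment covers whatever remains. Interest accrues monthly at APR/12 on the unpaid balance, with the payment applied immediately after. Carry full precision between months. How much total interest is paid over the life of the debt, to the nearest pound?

£2,144

Monthly rate r = 19%/12 = 1.58333% = 0.0158333.
Payoff takes n = ⌈−ln(1 − rB₀/P)/ln(1+r)⌉ = ⌈85.713⌉ = 86 payments; the last is £39.30.
Total paid = 85·£55.00 + £39.30 = £4,714.30.
Total interest = total paid − principal = £4,714.30 − £2,570.00 = £2,144.30.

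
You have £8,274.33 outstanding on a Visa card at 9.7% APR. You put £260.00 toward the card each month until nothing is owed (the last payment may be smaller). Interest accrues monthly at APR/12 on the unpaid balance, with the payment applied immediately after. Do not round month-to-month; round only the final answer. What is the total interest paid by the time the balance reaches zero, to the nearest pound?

Monthly rate r = 9.7%/12 = 0.808333% = 0.00808333.
Payoff takes n = ⌈−ln(1 − rB₀/P)/ln(1+r)⌉ = ⌈36.939⌉ = 37 payments; the last is £244.25.
Total paid = 36·£260.00 + £244.25 = £9,604.25.
Total interest = total paid − principal = £9,604.25 − £8,274.33 = £1,329.92.

£1,330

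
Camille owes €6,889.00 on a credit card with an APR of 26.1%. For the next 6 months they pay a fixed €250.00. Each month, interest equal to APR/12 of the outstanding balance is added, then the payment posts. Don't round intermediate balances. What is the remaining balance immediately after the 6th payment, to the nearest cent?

€6,254.37

Monthly rate r = 26.1%/12 = 2.175% = 0.02175.
Each month: B ← B·(1+r) − €250.00.
Month 1: interest €149.84; balance after payment €6,788.84.
Month 2: interest €147.66; balance after payment €6,686.49.
Month 3: interest €145.43; balance after payment €6,581.92.
Month 4: interest €143.16; balance after payment €6,475.08.
Month 5: interest €140.83; balance after payment €6,365.91.
Month 6: interest €138.46; balance after payment €6,254.37.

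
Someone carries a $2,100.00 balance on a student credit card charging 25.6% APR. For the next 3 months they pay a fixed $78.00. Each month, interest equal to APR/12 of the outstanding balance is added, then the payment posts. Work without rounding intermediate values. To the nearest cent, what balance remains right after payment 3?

$1,998.26

Monthly rate r = 25.6%/12 = 2.13333% = 0.0213333.
Each month: B ← B·(1+r) − $78.00.
Month 1: interest $44.80; balance after payment $2,066.80.
Month 2: interest $44.09; balance after payment $2,032.89.
Month 3: interest $43.37; balance after payment $1,998.26.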